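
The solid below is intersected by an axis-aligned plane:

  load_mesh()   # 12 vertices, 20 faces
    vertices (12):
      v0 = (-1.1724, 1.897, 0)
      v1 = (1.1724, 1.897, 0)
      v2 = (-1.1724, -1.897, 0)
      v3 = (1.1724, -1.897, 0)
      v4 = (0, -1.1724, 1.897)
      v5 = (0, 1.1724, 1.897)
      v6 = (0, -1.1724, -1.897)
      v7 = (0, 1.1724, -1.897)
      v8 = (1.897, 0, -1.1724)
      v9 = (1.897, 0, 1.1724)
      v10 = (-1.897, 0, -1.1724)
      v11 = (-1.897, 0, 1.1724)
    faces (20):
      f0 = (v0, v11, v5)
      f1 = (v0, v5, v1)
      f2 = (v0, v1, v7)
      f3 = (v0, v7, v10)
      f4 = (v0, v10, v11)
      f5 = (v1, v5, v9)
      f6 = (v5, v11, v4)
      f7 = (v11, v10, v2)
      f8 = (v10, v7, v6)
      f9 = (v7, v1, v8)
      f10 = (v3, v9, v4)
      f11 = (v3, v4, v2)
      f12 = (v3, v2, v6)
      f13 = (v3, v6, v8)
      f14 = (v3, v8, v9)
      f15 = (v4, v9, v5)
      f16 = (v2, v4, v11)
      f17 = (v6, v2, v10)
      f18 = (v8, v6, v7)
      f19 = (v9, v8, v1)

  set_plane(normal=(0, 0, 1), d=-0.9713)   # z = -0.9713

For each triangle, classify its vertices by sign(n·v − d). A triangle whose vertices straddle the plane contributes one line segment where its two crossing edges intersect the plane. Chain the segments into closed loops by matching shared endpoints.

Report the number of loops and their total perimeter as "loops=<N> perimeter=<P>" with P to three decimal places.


Straddling triangles (10 of 20):
  (v0,v1,v7) [++-] → (0.572109, 1.52599, -0.9713)–(-0.572109, 1.52599, -0.9713)  len=1.1442
  (v0,v7,v10) [+--] → (-0.572109, 1.52599, -0.9713)–(-1.77271, 0.32539, -0.9713)  len=1.6979
  (v0,v10,v11) [+-+] → (-1.77271, 0.32539, -0.9713)–(-1.897, 0, -0.9713)  len=0.3483
  (v11,v10,v2) [+-+] → (-1.897, 0, -0.9713)–(-1.77271, -0.32539, -0.9713)  len=0.3483
  (v7,v1,v8) [-+-] → (0.572109, 1.52599, -0.9713)–(1.77271, 0.32539, -0.9713)  len=1.6979
  (v3,v2,v6) [++-] → (-0.572109, -1.52599, -0.9713)–(0.572109, -1.52599, -0.9713)  len=1.1442
  (v3,v6,v8) [+--] → (0.572109, -1.52599, -0.9713)–(1.77271, -0.32539, -0.9713)  len=1.6979
  (v3,v8,v9) [+-+] → (1.77271, -0.32539, -0.9713)–(1.897, 0, -0.9713)  len=0.3483
  (v6,v2,v10) [-+-] → (-0.572109, -1.52599, -0.9713)–(-1.77271, -0.32539, -0.9713)  len=1.6979
  (v9,v8,v1) [+-+] → (1.897, 0, -0.9713)–(1.77271, 0.32539, -0.9713)  len=0.3483

Chained into 1 loop(s):
  loop 1: 10 segments, perimeter = 10.4733
Total perimeter = 10.473

loops=1 perimeter=10.473


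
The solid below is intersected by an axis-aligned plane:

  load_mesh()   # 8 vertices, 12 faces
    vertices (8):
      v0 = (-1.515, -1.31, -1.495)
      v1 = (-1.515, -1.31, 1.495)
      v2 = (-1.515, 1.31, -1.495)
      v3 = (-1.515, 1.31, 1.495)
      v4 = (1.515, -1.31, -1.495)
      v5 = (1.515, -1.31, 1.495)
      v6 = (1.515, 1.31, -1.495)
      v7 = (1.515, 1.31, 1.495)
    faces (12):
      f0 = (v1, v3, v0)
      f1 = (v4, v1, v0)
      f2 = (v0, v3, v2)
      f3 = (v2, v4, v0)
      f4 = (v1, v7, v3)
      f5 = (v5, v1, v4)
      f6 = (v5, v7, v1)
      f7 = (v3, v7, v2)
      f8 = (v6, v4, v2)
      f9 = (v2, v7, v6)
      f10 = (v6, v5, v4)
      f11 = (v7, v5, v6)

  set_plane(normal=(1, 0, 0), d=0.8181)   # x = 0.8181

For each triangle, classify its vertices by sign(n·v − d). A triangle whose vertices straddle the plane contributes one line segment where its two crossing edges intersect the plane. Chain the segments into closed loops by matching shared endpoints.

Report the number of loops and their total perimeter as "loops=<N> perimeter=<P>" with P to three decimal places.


loops=1 perimeter=11.220

Straddling triangles (8 of 12):
  (v4,v1,v0) [+--] → (0.8181, -1.31, -0.8073)–(0.8181, -1.31, -1.495)  len=0.6877
  (v2,v4,v0) [-+-] → (0.8181, -0.7074, -1.495)–(0.8181, -1.31, -1.495)  len=0.6026
  (v1,v7,v3) [-+-] → (0.8181, 0.7074, 1.495)–(0.8181, 1.31, 1.495)  len=0.6026
  (v5,v1,v4) [+-+] → (0.8181, -1.31, 1.495)–(0.8181, -1.31, -0.8073)  len=2.3023
  (v5,v7,v1) [++-] → (0.8181, 0.7074, 1.495)–(0.8181, -1.31, 1.495)  len=2.0174
  (v3,v7,v2) [-+-] → (0.8181, 1.31, 1.495)–(0.8181, 1.31, 0.8073)  len=0.6877
  (v6,v4,v2) [++-] → (0.8181, -0.7074, -1.495)–(0.8181, 1.31, -1.495)  len=2.0174
  (v2,v7,v6) [-++] → (0.8181, 1.31, 0.8073)–(0.8181, 1.31, -1.495)  len=2.3023

Chained into 1 loop(s):
  loop 1: 8 segments, perimeter = 11.2200
Total perimeter = 11.220


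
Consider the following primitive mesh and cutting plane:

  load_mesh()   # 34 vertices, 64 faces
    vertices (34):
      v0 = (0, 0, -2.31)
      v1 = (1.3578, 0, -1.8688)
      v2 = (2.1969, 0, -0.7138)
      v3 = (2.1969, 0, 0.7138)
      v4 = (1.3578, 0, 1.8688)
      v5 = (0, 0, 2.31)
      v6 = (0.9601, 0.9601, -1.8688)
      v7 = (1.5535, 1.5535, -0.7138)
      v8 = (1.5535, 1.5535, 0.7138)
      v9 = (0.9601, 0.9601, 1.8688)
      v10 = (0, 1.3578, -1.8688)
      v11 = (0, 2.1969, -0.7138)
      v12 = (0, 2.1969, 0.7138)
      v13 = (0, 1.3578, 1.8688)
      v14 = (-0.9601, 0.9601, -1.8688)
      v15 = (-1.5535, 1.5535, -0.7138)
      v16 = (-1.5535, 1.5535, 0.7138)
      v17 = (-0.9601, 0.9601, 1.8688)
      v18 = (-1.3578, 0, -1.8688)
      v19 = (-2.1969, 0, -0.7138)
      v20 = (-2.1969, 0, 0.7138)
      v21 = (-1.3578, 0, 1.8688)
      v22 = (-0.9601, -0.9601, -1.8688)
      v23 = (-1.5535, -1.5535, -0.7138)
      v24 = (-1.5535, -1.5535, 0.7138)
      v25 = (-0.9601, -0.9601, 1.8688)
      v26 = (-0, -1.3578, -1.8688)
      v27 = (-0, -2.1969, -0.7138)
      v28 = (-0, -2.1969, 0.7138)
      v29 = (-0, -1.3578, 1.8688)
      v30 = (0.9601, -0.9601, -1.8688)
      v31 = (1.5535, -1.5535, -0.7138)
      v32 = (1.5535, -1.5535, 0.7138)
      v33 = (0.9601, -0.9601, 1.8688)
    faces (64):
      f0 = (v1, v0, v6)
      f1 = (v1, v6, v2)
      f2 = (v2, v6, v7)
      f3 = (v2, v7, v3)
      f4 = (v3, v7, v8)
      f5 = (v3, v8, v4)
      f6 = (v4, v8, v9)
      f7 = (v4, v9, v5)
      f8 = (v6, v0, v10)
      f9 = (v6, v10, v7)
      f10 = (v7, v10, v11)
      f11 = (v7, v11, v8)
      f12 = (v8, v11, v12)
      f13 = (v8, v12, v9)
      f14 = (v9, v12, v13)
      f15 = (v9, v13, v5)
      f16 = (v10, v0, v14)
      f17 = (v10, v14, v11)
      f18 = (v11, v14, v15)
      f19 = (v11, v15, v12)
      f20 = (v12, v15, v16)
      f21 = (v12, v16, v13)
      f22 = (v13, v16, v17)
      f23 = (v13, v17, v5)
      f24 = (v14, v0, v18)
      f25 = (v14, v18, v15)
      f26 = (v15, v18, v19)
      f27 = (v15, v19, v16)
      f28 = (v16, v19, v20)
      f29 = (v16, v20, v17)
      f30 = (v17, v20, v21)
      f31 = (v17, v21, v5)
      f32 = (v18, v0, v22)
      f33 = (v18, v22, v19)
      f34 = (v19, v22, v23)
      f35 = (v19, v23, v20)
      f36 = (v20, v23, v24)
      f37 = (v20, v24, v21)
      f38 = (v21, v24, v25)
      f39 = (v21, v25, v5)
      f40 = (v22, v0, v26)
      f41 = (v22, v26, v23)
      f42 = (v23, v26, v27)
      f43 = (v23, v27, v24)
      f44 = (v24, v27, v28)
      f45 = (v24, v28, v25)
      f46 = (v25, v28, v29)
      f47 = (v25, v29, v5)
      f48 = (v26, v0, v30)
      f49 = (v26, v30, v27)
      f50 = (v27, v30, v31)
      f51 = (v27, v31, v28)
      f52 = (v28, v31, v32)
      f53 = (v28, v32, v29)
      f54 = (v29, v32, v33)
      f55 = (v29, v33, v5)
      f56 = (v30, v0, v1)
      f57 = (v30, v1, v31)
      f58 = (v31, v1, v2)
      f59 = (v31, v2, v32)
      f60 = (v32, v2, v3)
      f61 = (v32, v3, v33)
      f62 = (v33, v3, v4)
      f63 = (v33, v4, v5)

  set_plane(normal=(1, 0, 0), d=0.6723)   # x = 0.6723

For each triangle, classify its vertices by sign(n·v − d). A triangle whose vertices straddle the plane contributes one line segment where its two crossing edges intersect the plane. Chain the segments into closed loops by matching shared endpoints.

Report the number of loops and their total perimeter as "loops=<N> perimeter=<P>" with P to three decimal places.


loops=1 perimeter=12.991

Straddling triangles (20 of 64):
  (v1,v0,v6) [+-+] → (0.6723, 0, -2.09154)–(0.6723, 0.6723, -2.00105)  len=0.6784
  (v4,v9,v5) [++-] → (0.6723, 0.6723, 2.00105)–(0.6723, 0, 2.09154)  len=0.6784
  (v6,v0,v10) [+--] → (0.6723, 0.6723, -2.00105)–(0.6723, 1.07931, -1.8688)  len=0.4280
  (v6,v10,v7) [+-+] → (0.6723, 1.07931, -1.8688)–(0.6723, 1.44249, -1.36896)  len=0.6179
  (v7,v10,v11) [+--] → (0.6723, 1.44249, -1.36896)–(0.6723, 1.91846, -0.7138)  len=0.8098
  (v7,v11,v8) [+-+] → (0.6723, 1.91846, -0.7138)–(0.6723, 1.91846, -0.0959851)  len=0.6178
  (v8,v11,v12) [+--] → (0.6723, 1.91846, -0.0959851)–(0.6723, 1.91846, 0.7138)  len=0.8098
  (v8,v12,v9) [+-+] → (0.6723, 1.91846, 0.7138)–(0.6723, 1.33084, 1.52258)  len=0.9997
  (v9,v12,v13) [+--] → (0.6723, 1.33084, 1.52258)–(0.6723, 1.07931, 1.8688)  len=0.4279
  (v9,v13,v5) [+--] → (0.6723, 1.07931, 1.8688)–(0.6723, 0.6723, 2.00105)  len=0.4280
  (v26,v0,v30) [--+] → (0.6723, -0.6723, -2.00105)–(0.6723, -1.07931, -1.8688)  len=0.4280
  (v26,v30,v27) [-+-] → (0.6723, -1.07931, -1.8688)–(0.6723, -1.33084, -1.52258)  len=0.4279
  (v27,v30,v31) [-++] → (0.6723, -1.33084, -1.52258)–(0.6723, -1.91846, -0.7138)  len=0.9997
  (v27,v31,v28) [-+-] → (0.6723, -1.91846, -0.7138)–(0.6723, -1.91846, 0.0959851)  len=0.8098
  (v28,v31,v32) [-++] → (0.6723, -1.91846, 0.0959851)–(0.6723, -1.91846, 0.7138)  len=0.6178
  (v28,v32,v29) [-+-] → (0.6723, -1.91846, 0.7138)–(0.6723, -1.44249, 1.36896)  len=0.8098
  (v29,v32,v33) [-++] → (0.6723, -1.44249, 1.36896)–(0.6723, -1.07931, 1.8688)  len=0.6179
  (v29,v33,v5) [-+-] → (0.6723, -1.07931, 1.8688)–(0.6723, -0.6723, 2.00105)  len=0.4280
  (v30,v0,v1) [+-+] → (0.6723, -0.6723, -2.00105)–(0.6723, 0, -2.09154)  len=0.6784
  (v33,v4,v5) [++-] → (0.6723, 0, 2.09154)–(0.6723, -0.6723, 2.00105)  len=0.6784

Chained into 1 loop(s):
  loop 1: 20 segments, perimeter = 12.9911
Total perimeter = 12.991


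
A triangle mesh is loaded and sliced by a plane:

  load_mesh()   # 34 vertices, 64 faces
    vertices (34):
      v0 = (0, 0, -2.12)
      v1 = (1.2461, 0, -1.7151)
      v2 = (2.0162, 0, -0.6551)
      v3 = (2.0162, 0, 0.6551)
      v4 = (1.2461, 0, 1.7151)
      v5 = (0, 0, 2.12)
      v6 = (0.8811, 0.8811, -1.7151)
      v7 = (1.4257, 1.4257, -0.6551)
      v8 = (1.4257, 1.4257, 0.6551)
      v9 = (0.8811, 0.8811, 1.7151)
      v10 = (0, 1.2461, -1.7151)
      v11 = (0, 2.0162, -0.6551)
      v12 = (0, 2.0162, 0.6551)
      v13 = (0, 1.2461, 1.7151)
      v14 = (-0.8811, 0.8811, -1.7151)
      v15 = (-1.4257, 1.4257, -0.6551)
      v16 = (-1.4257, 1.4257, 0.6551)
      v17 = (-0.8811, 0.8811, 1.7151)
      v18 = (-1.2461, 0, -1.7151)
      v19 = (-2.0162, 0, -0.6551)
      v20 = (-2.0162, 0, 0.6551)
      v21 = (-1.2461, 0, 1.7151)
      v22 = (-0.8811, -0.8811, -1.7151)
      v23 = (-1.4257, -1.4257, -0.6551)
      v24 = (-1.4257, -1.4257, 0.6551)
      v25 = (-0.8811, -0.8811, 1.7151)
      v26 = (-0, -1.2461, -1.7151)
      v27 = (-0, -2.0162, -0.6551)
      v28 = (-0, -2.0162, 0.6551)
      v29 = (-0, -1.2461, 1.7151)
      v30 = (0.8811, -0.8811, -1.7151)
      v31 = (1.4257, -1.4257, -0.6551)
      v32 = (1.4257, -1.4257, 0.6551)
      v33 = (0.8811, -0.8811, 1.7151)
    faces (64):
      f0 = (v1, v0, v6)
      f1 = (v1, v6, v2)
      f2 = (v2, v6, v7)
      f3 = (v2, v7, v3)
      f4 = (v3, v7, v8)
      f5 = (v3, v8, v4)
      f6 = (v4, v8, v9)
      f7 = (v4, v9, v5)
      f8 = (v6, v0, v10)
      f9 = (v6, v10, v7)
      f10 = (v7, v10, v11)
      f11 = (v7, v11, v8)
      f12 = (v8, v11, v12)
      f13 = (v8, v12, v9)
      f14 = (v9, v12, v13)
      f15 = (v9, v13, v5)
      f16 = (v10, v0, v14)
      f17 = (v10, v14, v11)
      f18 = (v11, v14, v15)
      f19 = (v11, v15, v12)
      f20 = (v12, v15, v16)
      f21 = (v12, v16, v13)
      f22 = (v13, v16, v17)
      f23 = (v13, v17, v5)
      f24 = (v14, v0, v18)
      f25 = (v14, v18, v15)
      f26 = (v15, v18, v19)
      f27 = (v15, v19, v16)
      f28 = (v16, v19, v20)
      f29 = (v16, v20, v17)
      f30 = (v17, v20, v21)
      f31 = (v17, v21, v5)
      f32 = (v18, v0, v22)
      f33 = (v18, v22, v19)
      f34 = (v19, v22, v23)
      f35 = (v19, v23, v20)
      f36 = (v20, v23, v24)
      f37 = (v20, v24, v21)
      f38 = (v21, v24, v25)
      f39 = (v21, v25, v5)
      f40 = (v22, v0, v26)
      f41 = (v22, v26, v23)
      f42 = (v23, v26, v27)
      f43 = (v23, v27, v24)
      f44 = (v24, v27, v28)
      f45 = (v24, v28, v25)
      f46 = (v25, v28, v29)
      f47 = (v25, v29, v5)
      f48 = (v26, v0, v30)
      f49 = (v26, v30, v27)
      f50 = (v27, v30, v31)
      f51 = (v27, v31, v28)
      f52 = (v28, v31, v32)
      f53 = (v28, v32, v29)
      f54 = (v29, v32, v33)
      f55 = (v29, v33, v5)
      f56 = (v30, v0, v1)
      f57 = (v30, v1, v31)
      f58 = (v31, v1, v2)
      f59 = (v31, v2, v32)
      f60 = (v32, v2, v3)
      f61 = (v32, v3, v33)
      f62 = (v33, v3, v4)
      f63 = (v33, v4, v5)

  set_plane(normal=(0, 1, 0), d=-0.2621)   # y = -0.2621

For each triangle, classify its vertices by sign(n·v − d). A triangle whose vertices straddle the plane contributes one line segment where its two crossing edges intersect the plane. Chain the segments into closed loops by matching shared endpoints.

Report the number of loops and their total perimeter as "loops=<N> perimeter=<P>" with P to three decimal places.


Straddling triangles (20 of 64):
  (v18,v0,v22) [++-] → (-0.2621, -0.2621, -1.99955)–(-1.13752, -0.2621, -1.7151)  len=0.9205
  (v18,v22,v19) [+-+] → (-1.13752, -0.2621, -1.7151)–(-1.67854, -0.2621, -0.970417)  len=0.9205
  (v19,v22,v23) [+--] → (-1.67854, -0.2621, -0.970417)–(-1.90764, -0.2621, -0.6551)  len=0.3898
  (v19,v23,v20) [+-+] → (-1.90764, -0.2621, -0.6551)–(-1.90764, -0.2621, 0.414233)  len=1.0693
  (v20,v23,v24) [+--] → (-1.90764, -0.2621, 0.414233)–(-1.90764, -0.2621, 0.6551)  len=0.2409
  (v20,v24,v21) [+-+] → (-1.90764, -0.2621, 0.6551)–(-1.27912, -0.2621, 1.52023)  len=1.0693
  (v21,v24,v25) [+--] → (-1.27912, -0.2621, 1.52023)–(-1.13752, -0.2621, 1.7151)  len=0.2409
  (v21,v25,v5) [+-+] → (-1.13752, -0.2621, 1.7151)–(-0.2621, -0.2621, 1.99955)  len=0.9205
  (v22,v0,v26) [-+-] → (-0.2621, -0.2621, -1.99955)–(0, -0.2621, -2.03483)  len=0.2645
  (v25,v29,v5) [--+] → (0, -0.2621, 2.03483)–(-0.2621, -0.2621, 1.99955)  len=0.2645
  (v26,v0,v30) [-+-] → (0, -0.2621, -2.03483)–(0.2621, -0.2621, -1.99955)  len=0.2645
  (v29,v33,v5) [--+] → (0.2621, -0.2621, 1.99955)–(0, -0.2621, 2.03483)  len=0.2645
  (v30,v0,v1) [-++] → (0.2621, -0.2621, -1.99955)–(1.13752, -0.2621, -1.7151)  len=0.9205
  (v30,v1,v31) [-+-] → (1.13752, -0.2621, -1.7151)–(1.27912, -0.2621, -1.52023)  len=0.2409
  (v31,v1,v2) [-++] → (1.27912, -0.2621, -1.52023)–(1.90764, -0.2621, -0.6551)  len=1.0693
  (v31,v2,v32) [-+-] → (1.90764, -0.2621, -0.6551)–(1.90764, -0.2621, -0.414233)  len=0.2409
  (v32,v2,v3) [-++] → (1.90764, -0.2621, -0.414233)–(1.90764, -0.2621, 0.6551)  len=1.0693
  (v32,v3,v33) [-+-] → (1.90764, -0.2621, 0.6551)–(1.67854, -0.2621, 0.970417)  len=0.3898
  (v33,v3,v4) [-++] → (1.67854, -0.2621, 0.970417)–(1.13752, -0.2621, 1.7151)  len=0.9205
  (v33,v4,v5) [-++] → (1.13752, -0.2621, 1.7151)–(0.2621, -0.2621, 1.99955)  len=0.9205

Chained into 1 loop(s):
  loop 1: 20 segments, perimeter = 12.6011
Total perimeter = 12.601

loops=1 perimeter=12.601


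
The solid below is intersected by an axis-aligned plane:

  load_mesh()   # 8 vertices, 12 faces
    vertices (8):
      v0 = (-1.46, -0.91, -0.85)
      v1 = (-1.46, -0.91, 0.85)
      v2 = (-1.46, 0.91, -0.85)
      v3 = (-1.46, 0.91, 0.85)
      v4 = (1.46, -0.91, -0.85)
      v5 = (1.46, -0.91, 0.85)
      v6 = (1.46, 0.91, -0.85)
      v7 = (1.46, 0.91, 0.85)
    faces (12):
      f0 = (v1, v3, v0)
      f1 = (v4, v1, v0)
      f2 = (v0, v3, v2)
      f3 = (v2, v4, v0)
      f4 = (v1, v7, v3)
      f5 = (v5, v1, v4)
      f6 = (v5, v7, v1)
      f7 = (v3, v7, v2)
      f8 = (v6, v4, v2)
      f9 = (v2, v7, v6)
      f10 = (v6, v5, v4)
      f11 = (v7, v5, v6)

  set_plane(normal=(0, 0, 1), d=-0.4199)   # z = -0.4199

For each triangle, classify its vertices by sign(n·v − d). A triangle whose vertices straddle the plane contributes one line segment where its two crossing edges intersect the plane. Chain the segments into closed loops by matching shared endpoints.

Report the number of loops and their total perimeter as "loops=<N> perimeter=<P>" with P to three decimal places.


Straddling triangles (8 of 12):
  (v1,v3,v0) [++-] → (-1.46, -0.44954, -0.4199)–(-1.46, -0.91, -0.4199)  len=0.4605
  (v4,v1,v0) [-+-] → (0.72124, -0.91, -0.4199)–(-1.46, -0.91, -0.4199)  len=2.1812
  (v0,v3,v2) [-+-] → (-1.46, -0.44954, -0.4199)–(-1.46, 0.91, -0.4199)  len=1.3595
  (v5,v1,v4) [++-] → (0.72124, -0.91, -0.4199)–(1.46, -0.91, -0.4199)  len=0.7388
  (v3,v7,v2) [++-] → (-0.72124, 0.91, -0.4199)–(-1.46, 0.91, -0.4199)  len=0.7388
  (v2,v7,v6) [-+-] → (-0.72124, 0.91, -0.4199)–(1.46, 0.91, -0.4199)  len=2.1812
  (v6,v5,v4) [-+-] → (1.46, 0.44954, -0.4199)–(1.46, -0.91, -0.4199)  len=1.3595
  (v7,v5,v6) [++-] → (1.46, 0.44954, -0.4199)–(1.46, 0.91, -0.4199)  len=0.4605

Chained into 1 loop(s):
  loop 1: 8 segments, perimeter = 9.4800
Total perimeter = 9.480

loops=1 perimeter=9.480


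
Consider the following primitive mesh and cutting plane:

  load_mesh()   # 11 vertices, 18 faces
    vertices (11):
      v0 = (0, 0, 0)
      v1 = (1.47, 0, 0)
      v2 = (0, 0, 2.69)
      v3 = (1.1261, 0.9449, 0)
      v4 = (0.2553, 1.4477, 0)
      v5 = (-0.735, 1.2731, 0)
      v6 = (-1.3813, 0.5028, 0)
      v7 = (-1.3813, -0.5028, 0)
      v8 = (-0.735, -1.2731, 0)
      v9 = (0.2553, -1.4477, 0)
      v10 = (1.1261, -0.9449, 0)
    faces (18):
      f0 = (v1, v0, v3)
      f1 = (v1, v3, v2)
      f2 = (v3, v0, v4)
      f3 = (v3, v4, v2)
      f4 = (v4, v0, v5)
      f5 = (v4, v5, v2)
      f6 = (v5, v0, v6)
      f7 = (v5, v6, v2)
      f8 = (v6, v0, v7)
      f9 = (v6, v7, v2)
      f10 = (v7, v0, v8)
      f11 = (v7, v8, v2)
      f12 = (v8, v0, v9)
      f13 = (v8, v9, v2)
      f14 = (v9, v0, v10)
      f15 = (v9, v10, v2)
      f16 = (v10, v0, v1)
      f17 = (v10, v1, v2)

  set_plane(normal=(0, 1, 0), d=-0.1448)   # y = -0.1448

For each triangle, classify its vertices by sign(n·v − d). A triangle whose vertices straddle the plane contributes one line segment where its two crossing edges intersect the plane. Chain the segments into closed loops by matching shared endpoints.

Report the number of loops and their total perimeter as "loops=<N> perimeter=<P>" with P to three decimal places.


loops=1 perimeter=8.432

Straddling triangles (10 of 18):
  (v6,v0,v7) [++-] → (-0.397797, -0.1448, 0)–(-1.3813, -0.1448, 0)  len=0.9835
  (v6,v7,v2) [+-+] → (-1.3813, -0.1448, 0)–(-0.397797, -0.1448, 1.91531)  len=2.1531
  (v7,v0,v8) [-+-] → (-0.397797, -0.1448, 0)–(-0.0835975, -0.1448, 0)  len=0.3142
  (v7,v8,v2) [--+] → (-0.0835975, -0.1448, 2.38404)–(-0.397797, -0.1448, 1.91531)  len=0.5643
  (v8,v0,v9) [-+-] → (-0.0835975, -0.1448, 0)–(0.0255353, -0.1448, 0)  len=0.1091
  (v8,v9,v2) [--+] → (0.0255353, -0.1448, 2.42094)–(-0.0835975, -0.1448, 2.38404)  len=0.1152
  (v9,v0,v10) [-+-] → (0.0255353, -0.1448, 0)–(0.172568, -0.1448, 0)  len=0.1470
  (v9,v10,v2) [--+] → (0.172568, -0.1448, 2.27777)–(0.0255353, -0.1448, 2.42094)  len=0.2052
  (v10,v0,v1) [-++] → (0.172568, -0.1448, 0)–(1.4173, -0.1448, 0)  len=1.2447
  (v10,v1,v2) [-++] → (1.4173, -0.1448, 0)–(0.172568, -0.1448, 2.27777)  len=2.5957

Chained into 1 loop(s):
  loop 1: 10 segments, perimeter = 8.4321
Total perimeter = 8.432


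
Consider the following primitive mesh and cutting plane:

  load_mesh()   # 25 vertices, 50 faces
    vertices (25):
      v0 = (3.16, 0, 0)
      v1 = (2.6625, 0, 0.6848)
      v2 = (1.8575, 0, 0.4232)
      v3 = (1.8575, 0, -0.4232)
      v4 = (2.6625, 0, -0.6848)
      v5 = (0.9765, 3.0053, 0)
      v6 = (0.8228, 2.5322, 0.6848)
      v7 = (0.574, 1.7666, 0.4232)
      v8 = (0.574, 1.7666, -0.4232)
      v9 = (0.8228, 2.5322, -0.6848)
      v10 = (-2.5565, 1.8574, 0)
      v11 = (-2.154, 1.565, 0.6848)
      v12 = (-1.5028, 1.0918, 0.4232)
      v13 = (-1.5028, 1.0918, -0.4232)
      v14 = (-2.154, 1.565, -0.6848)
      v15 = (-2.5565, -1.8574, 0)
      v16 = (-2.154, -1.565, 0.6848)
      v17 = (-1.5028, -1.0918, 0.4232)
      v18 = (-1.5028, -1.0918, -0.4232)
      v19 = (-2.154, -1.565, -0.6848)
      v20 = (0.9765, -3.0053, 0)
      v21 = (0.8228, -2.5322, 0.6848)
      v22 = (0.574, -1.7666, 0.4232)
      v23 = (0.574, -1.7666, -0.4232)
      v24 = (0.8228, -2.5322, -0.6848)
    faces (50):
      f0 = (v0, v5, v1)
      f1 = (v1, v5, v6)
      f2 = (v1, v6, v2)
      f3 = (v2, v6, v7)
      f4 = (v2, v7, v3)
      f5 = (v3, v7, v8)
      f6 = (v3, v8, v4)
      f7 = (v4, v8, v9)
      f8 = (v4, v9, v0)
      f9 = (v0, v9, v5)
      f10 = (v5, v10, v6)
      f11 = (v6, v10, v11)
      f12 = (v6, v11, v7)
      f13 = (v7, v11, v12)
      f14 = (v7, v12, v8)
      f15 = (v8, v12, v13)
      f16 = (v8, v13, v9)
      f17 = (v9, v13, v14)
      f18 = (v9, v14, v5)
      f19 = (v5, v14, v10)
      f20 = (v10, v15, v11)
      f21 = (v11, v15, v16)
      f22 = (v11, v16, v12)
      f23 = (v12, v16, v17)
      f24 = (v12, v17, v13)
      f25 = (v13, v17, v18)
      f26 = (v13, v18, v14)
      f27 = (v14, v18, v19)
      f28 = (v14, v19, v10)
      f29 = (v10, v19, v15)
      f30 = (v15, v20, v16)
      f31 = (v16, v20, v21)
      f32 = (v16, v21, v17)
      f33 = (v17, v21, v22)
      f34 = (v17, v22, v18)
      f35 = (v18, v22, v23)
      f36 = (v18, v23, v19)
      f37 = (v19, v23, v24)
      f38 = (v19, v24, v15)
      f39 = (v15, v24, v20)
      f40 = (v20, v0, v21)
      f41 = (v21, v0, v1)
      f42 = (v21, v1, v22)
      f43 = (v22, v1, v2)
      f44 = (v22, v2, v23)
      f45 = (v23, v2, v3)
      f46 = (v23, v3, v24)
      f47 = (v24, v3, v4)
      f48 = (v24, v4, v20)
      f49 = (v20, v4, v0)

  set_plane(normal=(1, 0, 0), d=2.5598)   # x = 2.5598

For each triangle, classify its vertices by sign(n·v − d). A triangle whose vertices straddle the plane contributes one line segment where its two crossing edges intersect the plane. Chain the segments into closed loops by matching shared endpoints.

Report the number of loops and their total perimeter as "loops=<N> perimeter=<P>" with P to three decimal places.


Straddling triangles (14 of 50):
  (v0,v5,v1) [+-+] → (2.5598, 0.826096, 0)–(2.5598, 0.183063, 0.643087)  len=0.9094
  (v1,v5,v6) [+--] → (2.5598, 0.183063, 0.643087)–(2.5598, 0.141358, 0.6848)  len=0.0590
  (v1,v6,v2) [+--] → (2.5598, 0.141358, 0.6848)–(2.5598, 0, 0.651426)  len=0.1452
  (v3,v8,v4) [--+] → (2.5598, 0.0868709, -0.671936)–(2.5598, 0, -0.651426)  len=0.0893
  (v4,v8,v9) [+--] → (2.5598, 0.0868709, -0.671936)–(2.5598, 0.141358, -0.6848)  len=0.0560
  (v4,v9,v0) [+-+] → (2.5598, 0.141358, -0.6848)–(2.5598, 0.650277, -0.175859)  len=0.7197
  (v0,v9,v5) [+--] → (2.5598, 0.650277, -0.175859)–(2.5598, 0.826096, 0)  len=0.2487
  (v20,v0,v21) [-+-] → (2.5598, -0.826096, 0)–(2.5598, -0.650277, 0.175859)  len=0.2487
  (v21,v0,v1) [-++] → (2.5598, -0.650277, 0.175859)–(2.5598, -0.141358, 0.6848)  len=0.7197
  (v21,v1,v22) [-+-] → (2.5598, -0.141358, 0.6848)–(2.5598, -0.0868709, 0.671936)  len=0.0560
  (v22,v1,v2) [-+-] → (2.5598, -0.0868709, 0.671936)–(2.5598, 0, 0.651426)  len=0.0893
  (v24,v3,v4) [--+] → (2.5598, 0, -0.651426)–(2.5598, -0.141358, -0.6848)  len=0.1452
  (v24,v4,v20) [-+-] → (2.5598, -0.141358, -0.6848)–(2.5598, -0.183063, -0.643087)  len=0.0590
  (v20,v4,v0) [-++] → (2.5598, -0.183063, -0.643087)–(2.5598, -0.826096, 0)  len=0.9094

Chained into 1 loop(s):
  loop 1: 14 segments, perimeter = 4.4546
Total perimeter = 4.455

loops=1 perimeter=4.455


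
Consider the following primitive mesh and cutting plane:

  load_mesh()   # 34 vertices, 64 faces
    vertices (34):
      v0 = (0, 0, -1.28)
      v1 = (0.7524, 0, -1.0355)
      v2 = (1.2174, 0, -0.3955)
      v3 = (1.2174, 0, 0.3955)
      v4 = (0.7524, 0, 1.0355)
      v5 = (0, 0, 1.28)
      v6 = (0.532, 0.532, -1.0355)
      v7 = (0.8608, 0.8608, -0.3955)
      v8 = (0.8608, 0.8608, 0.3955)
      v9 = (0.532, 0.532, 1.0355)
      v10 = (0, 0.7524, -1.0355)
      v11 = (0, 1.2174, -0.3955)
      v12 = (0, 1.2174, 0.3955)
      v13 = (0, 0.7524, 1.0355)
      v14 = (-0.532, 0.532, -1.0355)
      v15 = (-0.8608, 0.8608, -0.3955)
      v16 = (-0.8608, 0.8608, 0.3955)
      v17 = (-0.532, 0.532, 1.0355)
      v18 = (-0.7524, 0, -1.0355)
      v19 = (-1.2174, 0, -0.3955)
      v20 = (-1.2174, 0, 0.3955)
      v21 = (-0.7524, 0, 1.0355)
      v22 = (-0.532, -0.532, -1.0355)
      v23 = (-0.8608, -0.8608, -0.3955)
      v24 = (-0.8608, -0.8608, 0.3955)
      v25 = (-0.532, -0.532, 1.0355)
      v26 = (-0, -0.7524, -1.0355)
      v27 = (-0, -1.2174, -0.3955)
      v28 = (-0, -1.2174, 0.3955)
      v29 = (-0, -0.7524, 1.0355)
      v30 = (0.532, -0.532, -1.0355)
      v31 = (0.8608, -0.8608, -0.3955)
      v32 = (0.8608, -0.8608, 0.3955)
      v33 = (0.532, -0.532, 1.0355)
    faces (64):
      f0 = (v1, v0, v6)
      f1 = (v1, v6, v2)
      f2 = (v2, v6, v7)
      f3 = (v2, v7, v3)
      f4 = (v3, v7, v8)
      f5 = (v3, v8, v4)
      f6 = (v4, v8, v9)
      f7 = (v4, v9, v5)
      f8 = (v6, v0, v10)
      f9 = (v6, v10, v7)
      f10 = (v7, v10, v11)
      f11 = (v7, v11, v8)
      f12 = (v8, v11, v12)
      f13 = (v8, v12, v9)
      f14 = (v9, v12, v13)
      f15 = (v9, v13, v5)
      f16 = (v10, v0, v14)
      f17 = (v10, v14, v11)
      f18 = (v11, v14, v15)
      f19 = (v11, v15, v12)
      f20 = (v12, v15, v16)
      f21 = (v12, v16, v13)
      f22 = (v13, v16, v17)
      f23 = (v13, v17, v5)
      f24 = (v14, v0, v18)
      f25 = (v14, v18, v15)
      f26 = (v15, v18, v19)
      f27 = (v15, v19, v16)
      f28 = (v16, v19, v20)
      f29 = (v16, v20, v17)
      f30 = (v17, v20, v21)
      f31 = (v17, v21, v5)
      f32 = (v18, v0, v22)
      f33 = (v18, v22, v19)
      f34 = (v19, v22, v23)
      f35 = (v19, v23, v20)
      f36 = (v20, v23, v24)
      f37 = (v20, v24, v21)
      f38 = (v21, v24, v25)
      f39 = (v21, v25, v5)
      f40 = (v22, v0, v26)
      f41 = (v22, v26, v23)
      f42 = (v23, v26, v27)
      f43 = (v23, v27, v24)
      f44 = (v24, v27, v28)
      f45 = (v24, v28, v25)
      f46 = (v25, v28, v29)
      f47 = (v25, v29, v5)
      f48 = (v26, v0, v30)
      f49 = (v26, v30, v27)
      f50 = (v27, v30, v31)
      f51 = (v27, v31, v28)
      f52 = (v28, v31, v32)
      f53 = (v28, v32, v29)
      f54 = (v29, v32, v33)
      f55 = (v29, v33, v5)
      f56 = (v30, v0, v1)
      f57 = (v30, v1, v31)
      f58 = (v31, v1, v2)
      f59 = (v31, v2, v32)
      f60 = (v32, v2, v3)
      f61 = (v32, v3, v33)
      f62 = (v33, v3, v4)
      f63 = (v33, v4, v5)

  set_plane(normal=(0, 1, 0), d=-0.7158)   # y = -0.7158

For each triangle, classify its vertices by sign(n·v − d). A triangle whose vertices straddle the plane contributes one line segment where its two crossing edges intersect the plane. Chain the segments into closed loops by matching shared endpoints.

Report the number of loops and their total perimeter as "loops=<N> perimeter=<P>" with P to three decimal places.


loops=1 perimeter=6.223

Straddling triangles (20 of 64):
  (v19,v22,v23) [++-] → (-0.7158, -0.7158, -0.677738)–(-0.920869, -0.7158, -0.3955)  len=0.3489
  (v19,v23,v20) [+-+] → (-0.920869, -0.7158, -0.3955)–(-0.920869, -0.7158, -0.262258)  len=0.1332
  (v20,v23,v24) [+--] → (-0.920869, -0.7158, -0.262258)–(-0.920869, -0.7158, 0.3955)  len=0.6578
  (v20,v24,v21) [+-+] → (-0.920869, -0.7158, 0.3955)–(-0.84254, -0.7158, 0.503307)  len=0.1333
  (v21,v24,v25) [+-+] → (-0.84254, -0.7158, 0.503307)–(-0.7158, -0.7158, 0.677738)  len=0.2156
  (v22,v0,v26) [++-] → (0, -0.7158, -1.04739)–(-0.0883448, -0.7158, -1.0355)  len=0.0891
  (v22,v26,v23) [+--] → (-0.0883448, -0.7158, -1.0355)–(-0.7158, -0.7158, -0.677738)  len=0.7223
  (v24,v28,v25) [--+] → (-0.389336, -0.7158, 0.863875)–(-0.7158, -0.7158, 0.677738)  len=0.3758
  (v25,v28,v29) [+--] → (-0.389336, -0.7158, 0.863875)–(-0.0883448, -0.7158, 1.0355)  len=0.3465
  (v25,v29,v5) [+-+] → (-0.0883448, -0.7158, 1.0355)–(0, -0.7158, 1.04739)  len=0.0891
  (v26,v0,v30) [-++] → (0, -0.7158, -1.04739)–(0.0883448, -0.7158, -1.0355)  len=0.0891
  (v26,v30,v27) [-+-] → (0.0883448, -0.7158, -1.0355)–(0.389336, -0.7158, -0.863875)  len=0.3465
  (v27,v30,v31) [-+-] → (0.389336, -0.7158, -0.863875)–(0.7158, -0.7158, -0.677738)  len=0.3758
  (v29,v32,v33) [--+] → (0.7158, -0.7158, 0.677738)–(0.0883448, -0.7158, 1.0355)  len=0.7223
  (v29,v33,v5) [-++] → (0.0883448, -0.7158, 1.0355)–(0, -0.7158, 1.04739)  len=0.0891
  (v30,v1,v31) [++-] → (0.84254, -0.7158, -0.503307)–(0.7158, -0.7158, -0.677738)  len=0.2156
  (v31,v1,v2) [-++] → (0.84254, -0.7158, -0.503307)–(0.920869, -0.7158, -0.3955)  len=0.1333
  (v31,v2,v32) [-+-] → (0.920869, -0.7158, -0.3955)–(0.920869, -0.7158, 0.262258)  len=0.6578
  (v32,v2,v3) [-++] → (0.920869, -0.7158, 0.262258)–(0.920869, -0.7158, 0.3955)  len=0.1332
  (v32,v3,v33) [-++] → (0.920869, -0.7158, 0.3955)–(0.7158, -0.7158, 0.677738)  len=0.3489

Chained into 1 loop(s):
  loop 1: 20 segments, perimeter = 6.2232
Total perimeter = 6.223


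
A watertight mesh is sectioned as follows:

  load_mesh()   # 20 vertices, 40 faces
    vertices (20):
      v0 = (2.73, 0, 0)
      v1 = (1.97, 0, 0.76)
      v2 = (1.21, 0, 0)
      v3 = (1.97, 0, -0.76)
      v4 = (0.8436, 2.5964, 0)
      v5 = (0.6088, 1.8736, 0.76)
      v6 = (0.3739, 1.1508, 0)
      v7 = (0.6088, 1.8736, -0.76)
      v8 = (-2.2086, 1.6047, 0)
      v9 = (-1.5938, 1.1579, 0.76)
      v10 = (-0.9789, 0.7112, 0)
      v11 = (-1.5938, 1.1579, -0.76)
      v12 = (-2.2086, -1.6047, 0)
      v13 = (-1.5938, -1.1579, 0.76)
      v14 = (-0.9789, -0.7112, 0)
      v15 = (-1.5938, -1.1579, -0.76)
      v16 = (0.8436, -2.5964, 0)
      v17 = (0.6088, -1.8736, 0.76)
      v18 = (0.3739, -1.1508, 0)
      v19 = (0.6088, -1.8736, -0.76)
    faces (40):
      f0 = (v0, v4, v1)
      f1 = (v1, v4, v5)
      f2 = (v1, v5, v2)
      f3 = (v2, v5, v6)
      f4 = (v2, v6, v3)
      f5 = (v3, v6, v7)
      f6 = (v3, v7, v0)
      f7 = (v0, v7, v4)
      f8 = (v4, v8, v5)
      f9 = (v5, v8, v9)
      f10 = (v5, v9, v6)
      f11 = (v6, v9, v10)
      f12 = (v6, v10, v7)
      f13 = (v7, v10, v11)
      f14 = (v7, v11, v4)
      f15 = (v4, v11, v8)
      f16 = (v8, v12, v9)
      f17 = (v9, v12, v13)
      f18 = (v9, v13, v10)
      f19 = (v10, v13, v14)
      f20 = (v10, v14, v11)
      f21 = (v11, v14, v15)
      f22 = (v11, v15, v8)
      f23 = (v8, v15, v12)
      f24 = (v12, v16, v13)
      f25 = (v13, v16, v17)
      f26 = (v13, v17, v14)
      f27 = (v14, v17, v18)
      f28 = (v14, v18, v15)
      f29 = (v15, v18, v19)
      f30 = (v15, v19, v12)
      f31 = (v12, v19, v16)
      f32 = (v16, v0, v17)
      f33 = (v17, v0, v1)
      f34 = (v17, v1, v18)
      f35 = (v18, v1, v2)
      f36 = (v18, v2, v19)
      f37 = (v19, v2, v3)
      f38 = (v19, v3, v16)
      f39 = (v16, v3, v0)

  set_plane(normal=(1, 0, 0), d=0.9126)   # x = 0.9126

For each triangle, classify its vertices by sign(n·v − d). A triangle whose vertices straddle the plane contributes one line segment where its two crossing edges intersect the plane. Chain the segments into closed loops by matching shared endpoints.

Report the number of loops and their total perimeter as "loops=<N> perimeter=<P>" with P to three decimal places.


loops=2 perimeter=10.344

Straddling triangles (16 of 40):
  (v0,v4,v1) [+-+] → (0.9126, 2.50143, 0)–(0.9126, 2.43735, 0.0465554)  len=0.0792
  (v1,v4,v5) [+--] → (0.9126, 2.43735, 0.0465554)–(0.9126, 1.45544, 0.76)  len=1.2137
  (v1,v5,v2) [+-+] → (0.9126, 1.45544, 0.76)–(0.9126, 0.926827, 0.375955)  len=0.6534
  (v2,v5,v6) [+--] → (0.9126, 0.926827, 0.375955)–(0.9126, 0.409339, 0)  len=0.6396
  (v2,v6,v3) [+-+] → (0.9126, 0.409339, 0)–(0.9126, 0.762393, -0.256508)  len=0.4364
  (v3,v6,v7) [+--] → (0.9126, 0.762393, -0.256508)–(0.9126, 1.45544, -0.76)  len=0.8566
  (v3,v7,v0) [+-+] → (0.9126, 1.45544, -0.76)–(0.9126, 1.60526, -0.651152)  len=0.1852
  (v0,v7,v4) [+--] → (0.9126, 1.60526, -0.651152)–(0.9126, 2.50143, 0)  len=1.1078
  (v16,v0,v17) [-+-] → (0.9126, -2.50143, 0)–(0.9126, -1.60526, 0.651152)  len=1.1078
  (v17,v0,v1) [-++] → (0.9126, -1.60526, 0.651152)–(0.9126, -1.45544, 0.76)  len=0.1852
  (v17,v1,v18) [-+-] → (0.9126, -1.45544, 0.76)–(0.9126, -0.762393, 0.256508)  len=0.8566
  (v18,v1,v2) [-++] → (0.9126, -0.762393, 0.256508)–(0.9126, -0.409339, 0)  len=0.4364
  (v18,v2,v19) [-+-] → (0.9126, -0.409339, 0)–(0.9126, -0.926827, -0.375955)  len=0.6396
  (v19,v2,v3) [-++] → (0.9126, -0.926827, -0.375955)–(0.9126, -1.45544, -0.76)  len=0.6534
  (v19,v3,v16) [-+-] → (0.9126, -1.45544, -0.76)–(0.9126, -2.43735, -0.0465554)  len=1.2137
  (v16,v3,v0) [-++] → (0.9126, -2.43735, -0.0465554)–(0.9126, -2.50143, 0)  len=0.0792

Chained into 2 loop(s):
  loop 1: 8 segments, perimeter = 5.1719
  loop 2: 8 segments, perimeter = 5.1719
Total perimeter = 10.344


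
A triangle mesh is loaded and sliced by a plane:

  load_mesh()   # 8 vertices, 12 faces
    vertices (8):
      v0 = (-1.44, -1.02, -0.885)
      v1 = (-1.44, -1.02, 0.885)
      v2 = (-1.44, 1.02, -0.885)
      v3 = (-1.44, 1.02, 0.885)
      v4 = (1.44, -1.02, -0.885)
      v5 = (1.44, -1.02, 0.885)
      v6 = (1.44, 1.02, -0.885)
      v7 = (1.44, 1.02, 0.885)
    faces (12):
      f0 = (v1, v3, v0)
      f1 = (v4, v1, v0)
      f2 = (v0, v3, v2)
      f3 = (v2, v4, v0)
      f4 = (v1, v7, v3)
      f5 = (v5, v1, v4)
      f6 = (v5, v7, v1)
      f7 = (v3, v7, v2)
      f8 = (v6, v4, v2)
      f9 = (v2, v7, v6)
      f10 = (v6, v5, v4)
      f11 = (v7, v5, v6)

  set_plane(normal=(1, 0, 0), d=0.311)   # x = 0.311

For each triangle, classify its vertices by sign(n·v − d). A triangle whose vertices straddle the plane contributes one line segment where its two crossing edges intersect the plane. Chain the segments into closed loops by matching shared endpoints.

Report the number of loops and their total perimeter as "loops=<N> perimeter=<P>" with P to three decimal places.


Straddling triangles (8 of 12):
  (v4,v1,v0) [+--] → (0.311, -1.02, -0.191135)–(0.311, -1.02, -0.885)  len=0.6939
  (v2,v4,v0) [-+-] → (0.311, -0.220292, -0.885)–(0.311, -1.02, -0.885)  len=0.7997
  (v1,v7,v3) [-+-] → (0.311, 0.220292, 0.885)–(0.311, 1.02, 0.885)  len=0.7997
  (v5,v1,v4) [+-+] → (0.311, -1.02, 0.885)–(0.311, -1.02, -0.191135)  len=1.0761
  (v5,v7,v1) [++-] → (0.311, 0.220292, 0.885)–(0.311, -1.02, 0.885)  len=1.2403
  (v3,v7,v2) [-+-] → (0.311, 1.02, 0.885)–(0.311, 1.02, 0.191135)  len=0.6939
  (v6,v4,v2) [++-] → (0.311, -0.220292, -0.885)–(0.311, 1.02, -0.885)  len=1.2403
  (v2,v7,v6) [-++] → (0.311, 1.02, 0.191135)–(0.311, 1.02, -0.885)  len=1.0761

Chained into 1 loop(s):
  loop 1: 8 segments, perimeter = 7.6200
Total perimeter = 7.620

loops=1 perimeter=7.620


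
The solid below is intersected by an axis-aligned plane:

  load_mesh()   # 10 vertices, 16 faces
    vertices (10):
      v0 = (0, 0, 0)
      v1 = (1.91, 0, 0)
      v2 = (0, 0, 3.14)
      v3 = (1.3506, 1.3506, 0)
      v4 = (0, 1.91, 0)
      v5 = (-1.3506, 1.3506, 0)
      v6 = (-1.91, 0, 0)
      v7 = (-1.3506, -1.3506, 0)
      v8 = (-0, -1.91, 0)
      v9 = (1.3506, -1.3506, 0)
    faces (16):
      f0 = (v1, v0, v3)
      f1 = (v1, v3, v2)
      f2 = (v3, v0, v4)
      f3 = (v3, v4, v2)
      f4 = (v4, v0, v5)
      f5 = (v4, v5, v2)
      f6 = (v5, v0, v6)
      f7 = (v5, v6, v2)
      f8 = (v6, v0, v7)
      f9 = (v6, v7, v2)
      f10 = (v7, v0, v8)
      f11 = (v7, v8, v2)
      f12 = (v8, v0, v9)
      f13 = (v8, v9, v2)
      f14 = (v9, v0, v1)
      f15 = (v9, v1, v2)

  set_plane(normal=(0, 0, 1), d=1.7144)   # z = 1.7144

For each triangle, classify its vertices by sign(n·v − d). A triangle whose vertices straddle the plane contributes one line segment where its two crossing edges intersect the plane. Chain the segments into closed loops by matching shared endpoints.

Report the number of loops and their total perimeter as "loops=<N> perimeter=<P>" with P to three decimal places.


loops=1 perimeter=5.310

Straddling triangles (8 of 16):
  (v1,v3,v2) [--+] → (0.61319, 0.61319, 1.7144)–(0.867164, 0, 1.7144)  len=0.6637
  (v3,v4,v2) [--+] → (0, 0.867164, 1.7144)–(0.61319, 0.61319, 1.7144)  len=0.6637
  (v4,v5,v2) [--+] → (-0.61319, 0.61319, 1.7144)–(0, 0.867164, 1.7144)  len=0.6637
  (v5,v6,v2) [--+] → (-0.867164, 0, 1.7144)–(-0.61319, 0.61319, 1.7144)  len=0.6637
  (v6,v7,v2) [--+] → (-0.61319, -0.61319, 1.7144)–(-0.867164, 0, 1.7144)  len=0.6637
  (v7,v8,v2) [--+] → (0, -0.867164, 1.7144)–(-0.61319, -0.61319, 1.7144)  len=0.6637
  (v8,v9,v2) [--+] → (0.61319, -0.61319, 1.7144)–(0, -0.867164, 1.7144)  len=0.6637
  (v9,v1,v2) [--+] → (0.867164, 0, 1.7144)–(0.61319, -0.61319, 1.7144)  len=0.6637

Chained into 1 loop(s):
  loop 1: 8 segments, perimeter = 5.3096
Total perimeter = 5.310


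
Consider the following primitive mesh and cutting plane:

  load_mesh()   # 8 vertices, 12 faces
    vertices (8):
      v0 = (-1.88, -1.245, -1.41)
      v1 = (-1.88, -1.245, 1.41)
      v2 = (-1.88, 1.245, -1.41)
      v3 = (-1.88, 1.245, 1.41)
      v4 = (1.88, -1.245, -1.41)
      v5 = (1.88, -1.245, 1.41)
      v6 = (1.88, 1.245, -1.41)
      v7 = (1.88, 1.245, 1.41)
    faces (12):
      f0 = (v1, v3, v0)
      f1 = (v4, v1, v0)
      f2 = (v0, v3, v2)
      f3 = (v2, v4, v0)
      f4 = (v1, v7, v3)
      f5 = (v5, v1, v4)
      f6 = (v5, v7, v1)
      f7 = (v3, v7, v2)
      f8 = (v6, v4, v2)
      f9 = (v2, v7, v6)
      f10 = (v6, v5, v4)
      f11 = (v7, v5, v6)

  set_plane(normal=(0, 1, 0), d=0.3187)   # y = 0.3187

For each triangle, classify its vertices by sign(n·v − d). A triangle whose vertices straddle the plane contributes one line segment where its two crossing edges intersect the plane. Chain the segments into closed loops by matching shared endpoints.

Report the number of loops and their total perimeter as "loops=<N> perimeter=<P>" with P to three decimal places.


loops=1 perimeter=13.160

Straddling triangles (8 of 12):
  (v1,v3,v0) [-+-] → (-1.88, 0.3187, 1.41)–(-1.88, 0.3187, 0.360937)  len=1.0491
  (v0,v3,v2) [-++] → (-1.88, 0.3187, 0.360937)–(-1.88, 0.3187, -1.41)  len=1.7709
  (v2,v4,v0) [+--] → (-0.48125, 0.3187, -1.41)–(-1.88, 0.3187, -1.41)  len=1.3988
  (v1,v7,v3) [-++] → (0.48125, 0.3187, 1.41)–(-1.88, 0.3187, 1.41)  len=2.3612
  (v5,v7,v1) [-+-] → (1.88, 0.3187, 1.41)–(0.48125, 0.3187, 1.41)  len=1.3988
  (v6,v4,v2) [+-+] → (1.88, 0.3187, -1.41)–(-0.48125, 0.3187, -1.41)  len=2.3612
  (v6,v5,v4) [+--] → (1.88, 0.3187, -0.360937)–(1.88, 0.3187, -1.41)  len=1.0491
  (v7,v5,v6) [+-+] → (1.88, 0.3187, 1.41)–(1.88, 0.3187, -0.360937)  len=1.7709

Chained into 1 loop(s):
  loop 1: 8 segments, perimeter = 13.1600
Total perimeter = 13.160


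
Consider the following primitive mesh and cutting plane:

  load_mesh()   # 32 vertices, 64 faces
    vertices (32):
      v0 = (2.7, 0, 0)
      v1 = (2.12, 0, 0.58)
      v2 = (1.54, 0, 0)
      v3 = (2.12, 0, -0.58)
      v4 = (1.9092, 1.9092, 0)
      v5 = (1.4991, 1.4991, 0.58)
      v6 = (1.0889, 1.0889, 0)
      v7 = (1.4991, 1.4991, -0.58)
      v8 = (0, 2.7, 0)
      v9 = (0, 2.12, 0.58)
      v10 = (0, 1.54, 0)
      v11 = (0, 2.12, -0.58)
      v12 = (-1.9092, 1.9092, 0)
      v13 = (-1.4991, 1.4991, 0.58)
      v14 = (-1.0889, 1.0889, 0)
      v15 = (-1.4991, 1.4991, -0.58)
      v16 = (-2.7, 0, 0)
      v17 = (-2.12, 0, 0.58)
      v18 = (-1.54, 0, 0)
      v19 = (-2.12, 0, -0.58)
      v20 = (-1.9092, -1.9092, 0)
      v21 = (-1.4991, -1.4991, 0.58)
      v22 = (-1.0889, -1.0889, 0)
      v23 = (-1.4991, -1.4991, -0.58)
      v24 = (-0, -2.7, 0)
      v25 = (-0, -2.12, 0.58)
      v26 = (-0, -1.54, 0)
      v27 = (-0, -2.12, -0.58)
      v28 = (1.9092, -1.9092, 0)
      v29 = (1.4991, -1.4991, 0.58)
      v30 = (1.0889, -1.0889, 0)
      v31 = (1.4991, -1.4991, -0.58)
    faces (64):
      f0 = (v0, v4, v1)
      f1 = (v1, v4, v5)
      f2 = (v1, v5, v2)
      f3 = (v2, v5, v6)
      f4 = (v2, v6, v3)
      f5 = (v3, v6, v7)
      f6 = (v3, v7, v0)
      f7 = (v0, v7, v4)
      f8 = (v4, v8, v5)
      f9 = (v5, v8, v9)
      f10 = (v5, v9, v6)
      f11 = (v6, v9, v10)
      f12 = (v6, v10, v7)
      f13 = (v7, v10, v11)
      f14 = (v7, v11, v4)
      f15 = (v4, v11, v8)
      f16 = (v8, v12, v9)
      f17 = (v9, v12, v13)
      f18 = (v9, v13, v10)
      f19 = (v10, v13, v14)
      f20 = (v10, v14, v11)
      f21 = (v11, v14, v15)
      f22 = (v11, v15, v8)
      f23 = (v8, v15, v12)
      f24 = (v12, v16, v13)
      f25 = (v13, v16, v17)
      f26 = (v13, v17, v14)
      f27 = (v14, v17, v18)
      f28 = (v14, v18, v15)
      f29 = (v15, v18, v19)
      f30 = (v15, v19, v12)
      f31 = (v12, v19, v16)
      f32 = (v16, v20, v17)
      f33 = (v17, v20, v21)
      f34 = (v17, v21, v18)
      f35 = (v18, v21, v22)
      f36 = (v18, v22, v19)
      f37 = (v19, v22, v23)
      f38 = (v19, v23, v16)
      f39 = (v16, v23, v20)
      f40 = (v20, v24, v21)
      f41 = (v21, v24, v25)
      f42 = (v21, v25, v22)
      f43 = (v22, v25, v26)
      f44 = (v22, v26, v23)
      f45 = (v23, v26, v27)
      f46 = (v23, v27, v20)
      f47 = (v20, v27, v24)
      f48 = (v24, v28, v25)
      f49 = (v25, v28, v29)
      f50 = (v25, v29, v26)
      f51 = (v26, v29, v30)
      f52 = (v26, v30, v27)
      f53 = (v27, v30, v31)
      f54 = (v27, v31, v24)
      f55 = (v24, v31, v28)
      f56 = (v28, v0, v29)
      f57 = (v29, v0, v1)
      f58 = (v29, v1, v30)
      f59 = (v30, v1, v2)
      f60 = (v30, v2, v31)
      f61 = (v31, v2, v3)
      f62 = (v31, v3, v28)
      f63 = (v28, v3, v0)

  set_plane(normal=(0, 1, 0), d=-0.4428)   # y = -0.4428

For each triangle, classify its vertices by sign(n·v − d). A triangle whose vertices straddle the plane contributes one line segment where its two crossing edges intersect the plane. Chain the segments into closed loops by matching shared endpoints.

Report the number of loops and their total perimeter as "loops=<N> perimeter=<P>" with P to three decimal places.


loops=2 perimeter=6.562

Straddling triangles (16 of 64):
  (v16,v20,v17) [+-+] → (-2.51659, -0.4428, 0)–(-2.07111, -0.4428, 0.445481)  len=0.6300
  (v17,v20,v21) [+--] → (-2.07111, -0.4428, 0.445481)–(-1.9366, -0.4428, 0.58)  len=0.1902
  (v17,v21,v18) [+-+] → (-1.9366, -0.4428, 0.58)–(-1.52792, -0.4428, 0.171319)  len=0.5780
  (v18,v21,v22) [+--] → (-1.52792, -0.4428, 0.171319)–(-1.35656, -0.4428, 0)  len=0.2423
  (v18,v22,v19) [+-+] → (-1.35656, -0.4428, 0)–(-1.7007, -0.4428, -0.344144)  len=0.4867
  (v19,v22,v23) [+--] → (-1.7007, -0.4428, -0.344144)–(-1.9366, -0.4428, -0.58)  len=0.3336
  (v19,v23,v16) [+-+] → (-1.9366, -0.4428, -0.58)–(-2.34528, -0.4428, -0.171319)  len=0.5780
  (v16,v23,v20) [+--] → (-2.34528, -0.4428, -0.171319)–(-2.51659, -0.4428, 0)  len=0.2423
  (v28,v0,v29) [-+-] → (2.51659, -0.4428, 0)–(2.34528, -0.4428, 0.171319)  len=0.2423
  (v29,v0,v1) [-++] → (2.34528, -0.4428, 0.171319)–(1.9366, -0.4428, 0.58)  len=0.5780
  (v29,v1,v30) [-+-] → (1.9366, -0.4428, 0.58)–(1.7007, -0.4428, 0.344144)  len=0.3336
  (v30,v1,v2) [-++] → (1.7007, -0.4428, 0.344144)–(1.35656, -0.4428, 0)  len=0.4867
  (v30,v2,v31) [-+-] → (1.35656, -0.4428, 0)–(1.52792, -0.4428, -0.171319)  len=0.2423
  (v31,v2,v3) [-++] → (1.52792, -0.4428, -0.171319)–(1.9366, -0.4428, -0.58)  len=0.5780
  (v31,v3,v28) [-+-] → (1.9366, -0.4428, -0.58)–(2.07111, -0.4428, -0.445481)  len=0.1902
  (v28,v3,v0) [-++] → (2.07111, -0.4428, -0.445481)–(2.51659, -0.4428, 0)  len=0.6300

Chained into 2 loop(s):
  loop 1: 8 segments, perimeter = 3.2810
  loop 2: 8 segments, perimeter = 3.2810
Total perimeter = 6.562
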